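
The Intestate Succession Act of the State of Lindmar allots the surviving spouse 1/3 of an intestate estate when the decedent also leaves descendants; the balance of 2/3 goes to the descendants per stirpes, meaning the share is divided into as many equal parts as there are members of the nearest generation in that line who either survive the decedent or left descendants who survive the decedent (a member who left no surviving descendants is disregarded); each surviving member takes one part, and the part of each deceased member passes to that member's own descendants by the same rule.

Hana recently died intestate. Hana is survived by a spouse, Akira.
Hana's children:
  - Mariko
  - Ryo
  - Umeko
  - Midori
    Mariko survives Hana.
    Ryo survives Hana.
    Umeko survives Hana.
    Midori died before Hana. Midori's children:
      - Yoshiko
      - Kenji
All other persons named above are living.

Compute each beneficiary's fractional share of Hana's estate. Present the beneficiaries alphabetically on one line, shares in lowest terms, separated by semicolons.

Akira 1/3; Kenji 1/12; Mariko 1/6; Ryo 1/6; Umeko 1/6; Yoshiko 1/12

Akira, as surviving spouse, takes 1/3.
The remaining 2/3 passes to Hana's descendants per stirpes.
The 2/3 is divided into 4 equal shares of 1/6 among Mariko, Ryo, Umeko, Midori.
Mariko is living and takes 1/6.
Ryo is living and takes 1/6.
Umeko is living and takes 1/6.
Midori predeceased; the 1/6 allotted to Midori's branch passes to Midori's issue by representation.
The 1/6 is divided into 2 equal shares of 1/12 among Yoshiko, Kenji.
Yoshiko is living and takes 1/12.
Kenji is living and takes 1/12.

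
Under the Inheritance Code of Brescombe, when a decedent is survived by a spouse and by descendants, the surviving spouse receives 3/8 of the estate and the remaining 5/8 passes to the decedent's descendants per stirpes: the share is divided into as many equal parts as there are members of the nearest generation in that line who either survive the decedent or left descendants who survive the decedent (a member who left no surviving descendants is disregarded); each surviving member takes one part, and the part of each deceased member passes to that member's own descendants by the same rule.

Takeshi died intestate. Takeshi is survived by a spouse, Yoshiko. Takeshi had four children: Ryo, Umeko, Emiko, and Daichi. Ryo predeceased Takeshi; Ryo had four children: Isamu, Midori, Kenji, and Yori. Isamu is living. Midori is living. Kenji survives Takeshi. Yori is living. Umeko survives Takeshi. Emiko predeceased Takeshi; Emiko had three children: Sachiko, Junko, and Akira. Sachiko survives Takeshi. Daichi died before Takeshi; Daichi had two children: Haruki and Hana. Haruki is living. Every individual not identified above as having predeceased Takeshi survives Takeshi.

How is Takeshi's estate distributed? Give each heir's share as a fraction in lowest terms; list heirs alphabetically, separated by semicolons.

Yoshiko, as surviving spouse, takes 3/8.
The remaining 5/8 passes to Takeshi's descendants per stirpes.
The 5/8 is divided into 4 equal shares of 5/32 among Ryo, Umeko, Emiko, Daichi.
Ryo predeceased; the 5/32 allotted to Ryo's branch passes to Ryo's issue by representation.
The 5/32 is divided into 4 equal shares of 5/128 among Isamu, Midori, Kenji, Yori.
Isamu is living and takes 5/128.
Midori is living and takes 5/128.
Kenji is living and takes 5/128.
Yori is living and takes 5/128.
Umeko is living and takes 5/32.
Emiko predeceased; the 5/32 allotted to Emiko's branch passes to Emiko's issue by representation.
The 5/32 is divided into 3 equal shares of 5/96 among Sachiko, Junko, Akira.
Sachiko is living and takes 5/96.
Junko is living and takes 5/96.
Akira is living and takes 5/96.
Daichi predeceased; the 5/32 allotted to Daichi's branch passes to Daichi's issue by representation.
The 5/32 is divided into 2 equal shares of 5/64 among Haruki, Hana.
Haruki is living and takes 5/64.
Hana is living and takes 5/64.

Akira 5/96; Hana 5/64; Haruki 5/64; Isamu 5/128; Junko 5/96; Kenji 5/128; Midori 5/128; Sachiko 5/96; Umeko 5/32; Yori 5/128; Yoshiko 3/8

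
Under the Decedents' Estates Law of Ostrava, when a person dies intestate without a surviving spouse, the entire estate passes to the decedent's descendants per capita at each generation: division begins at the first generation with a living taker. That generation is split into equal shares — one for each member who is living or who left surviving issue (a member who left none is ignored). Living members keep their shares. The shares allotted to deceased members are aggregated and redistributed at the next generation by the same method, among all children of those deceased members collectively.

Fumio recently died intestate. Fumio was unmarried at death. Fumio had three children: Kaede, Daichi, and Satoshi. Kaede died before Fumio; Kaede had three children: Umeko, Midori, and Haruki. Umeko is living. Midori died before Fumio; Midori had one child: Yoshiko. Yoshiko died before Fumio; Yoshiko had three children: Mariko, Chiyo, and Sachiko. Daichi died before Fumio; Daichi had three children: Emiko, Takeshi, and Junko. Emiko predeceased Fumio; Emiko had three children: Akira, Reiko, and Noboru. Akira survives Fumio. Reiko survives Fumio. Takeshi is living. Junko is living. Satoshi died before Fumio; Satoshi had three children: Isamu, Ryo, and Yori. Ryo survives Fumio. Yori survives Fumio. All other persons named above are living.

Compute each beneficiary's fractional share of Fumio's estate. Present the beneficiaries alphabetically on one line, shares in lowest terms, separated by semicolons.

Akira 1/18; Chiyo 1/54; Haruki 1/9; Isamu 1/9; Junko 1/9; Mariko 1/54; Noboru 1/18; Reiko 1/18; Ryo 1/9; Sachiko 1/54; Takeshi 1/9; Umeko 1/9; Yori 1/9

There is no surviving spouse, so the entire estate passes to Fumio's descendants per capita at each generation.
No one at generation 1 (Kaede, Daichi, Satoshi) is living; moving to the next generation.
At generation 2 (Umeko, Midori, Haruki, Emiko, Takeshi, Junko, Isamu, Ryo, Yori) there are 9 shares of (1)/9 = 1/9 each.
Living: Umeko, Haruki, Takeshi, Junko, Isamu, Ryo, and Yori — each takes 1/9.
Deceased: Midori and Emiko. Their combined 2/9 is pooled and carried to generation 3.
At generation 3 (Yoshiko, Akira, Reiko, Noboru) there are 4 shares of (2/9)/4 = 1/18 each.
Living: Akira, Reiko, and Noboru — each takes 1/18.
Deceased: Yoshiko. That 1/18 share is carried to generation 4.
At generation 4 (Mariko, Chiyo, Sachiko) there are 3 shares of (1/18)/3 = 1/54 each.
Living: Mariko, Chiyo, and Sachiko — each takes 1/54.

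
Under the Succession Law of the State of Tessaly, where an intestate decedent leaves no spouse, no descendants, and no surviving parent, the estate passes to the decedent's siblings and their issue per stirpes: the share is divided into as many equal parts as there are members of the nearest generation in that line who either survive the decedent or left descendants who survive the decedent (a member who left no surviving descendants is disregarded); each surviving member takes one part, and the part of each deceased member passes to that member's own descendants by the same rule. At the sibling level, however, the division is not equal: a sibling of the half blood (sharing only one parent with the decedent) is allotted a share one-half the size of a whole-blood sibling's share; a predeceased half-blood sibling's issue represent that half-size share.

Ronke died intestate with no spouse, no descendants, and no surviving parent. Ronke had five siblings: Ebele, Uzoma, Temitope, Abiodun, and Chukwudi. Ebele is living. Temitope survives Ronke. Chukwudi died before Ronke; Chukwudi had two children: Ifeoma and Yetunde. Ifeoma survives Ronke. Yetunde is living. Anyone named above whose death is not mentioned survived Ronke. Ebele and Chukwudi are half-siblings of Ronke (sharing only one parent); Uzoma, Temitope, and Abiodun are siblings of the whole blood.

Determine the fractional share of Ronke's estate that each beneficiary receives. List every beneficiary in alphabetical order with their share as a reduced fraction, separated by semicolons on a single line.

Abiodun 1/4; Ebele 1/8; Ifeoma 1/16; Temitope 1/4; Uzoma 1/4; Yetunde 1/16

No spouse, descendants, or parent survives, so the estate passes to Ronke's siblings per stirpes.
Half-blood siblings count for one-half the weight of whole-blood siblings at the initial division.
Dividing 1 in proportion to weights (total weight 4): Ebele (weight 1/2) → 1/8; Uzoma (weight 1) → 1/4; Temitope (weight 1) → 1/4; Abiodun (weight 1) → 1/4; Chukwudi (weight 1/2) → 1/8.
Ebele is living and takes 1/8.
Uzoma is living and takes 1/4.
Temitope is living and takes 1/4.
Abiodun is living and takes 1/4.
Chukwudi predeceased; the 1/8 allotted to Chukwudi's branch passes to Chukwudi's issue by representation.
The 1/8 is divided into 2 equal shares of 1/16 among Ifeoma, Yetunde.
Ifeoma is living and takes 1/16.
Yetunde is living and takes 1/16.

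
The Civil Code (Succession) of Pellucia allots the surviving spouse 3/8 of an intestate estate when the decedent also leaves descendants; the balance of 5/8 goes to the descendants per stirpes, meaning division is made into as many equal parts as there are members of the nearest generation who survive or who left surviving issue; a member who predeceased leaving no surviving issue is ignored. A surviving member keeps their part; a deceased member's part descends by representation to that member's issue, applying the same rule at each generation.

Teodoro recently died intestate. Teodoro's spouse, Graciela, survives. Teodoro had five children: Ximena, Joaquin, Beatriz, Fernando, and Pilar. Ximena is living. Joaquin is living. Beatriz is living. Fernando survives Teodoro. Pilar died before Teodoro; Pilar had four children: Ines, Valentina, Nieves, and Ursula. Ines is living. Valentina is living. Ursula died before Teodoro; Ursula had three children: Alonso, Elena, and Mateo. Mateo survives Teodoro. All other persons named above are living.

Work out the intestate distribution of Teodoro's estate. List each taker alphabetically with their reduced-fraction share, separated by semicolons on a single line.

Graciela, as surviving spouse, takes 3/8.
The remaining 5/8 passes to Teodoro's descendants per stirpes.
The 5/8 is divided into 5 equal shares of 1/8 among Ximena, Joaquin, Beatriz, Fernando, Pilar.
Ximena is living and takes 1/8.
Joaquin is living and takes 1/8.
Beatriz is living and takes 1/8.
Fernando is living and takes 1/8.
Pilar predeceased; the 1/8 allotted to Pilar's branch passes to Pilar's issue by representation.
The 1/8 is divided into 4 equal shares of 1/32 among Ines, Valentina, Nieves, Ursula.
Ines is living and takes 1/32.
Valentina is living and takes 1/32.
Nieves is living and takes 1/32.
Ursula predeceased; the 1/32 allotted to Ursula's branch passes to Ursula's issue by representation.
The 1/32 is divided into 3 equal shares of 1/96 among Alonso, Elena, Mateo.
Alonso is living and takes 1/96.
Elena is living and takes 1/96.
Mateo is living and takes 1/96.

Alonso 1/96; Beatriz 1/8; Elena 1/96; Fernando 1/8; Graciela 3/8; Ines 1/32; Joaquin 1/8; Mateo 1/96; Nieves 1/32; Valentina 1/32; Ximena 1/8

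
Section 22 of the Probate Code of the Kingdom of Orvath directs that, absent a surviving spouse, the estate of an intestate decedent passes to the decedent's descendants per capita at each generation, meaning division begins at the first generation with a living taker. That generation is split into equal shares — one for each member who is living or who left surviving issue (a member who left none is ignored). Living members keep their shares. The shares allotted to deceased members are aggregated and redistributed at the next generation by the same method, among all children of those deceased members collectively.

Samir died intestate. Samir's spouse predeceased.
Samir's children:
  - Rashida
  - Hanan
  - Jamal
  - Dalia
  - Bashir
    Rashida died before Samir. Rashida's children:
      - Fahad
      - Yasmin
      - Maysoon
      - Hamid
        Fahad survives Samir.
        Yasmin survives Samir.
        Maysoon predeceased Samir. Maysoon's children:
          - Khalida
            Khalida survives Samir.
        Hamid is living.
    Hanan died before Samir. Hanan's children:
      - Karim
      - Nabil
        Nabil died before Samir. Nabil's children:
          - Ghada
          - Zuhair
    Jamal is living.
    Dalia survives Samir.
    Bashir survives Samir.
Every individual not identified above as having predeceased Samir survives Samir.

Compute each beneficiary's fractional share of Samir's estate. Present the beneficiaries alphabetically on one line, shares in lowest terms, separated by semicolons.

There is no surviving spouse, so the entire estate passes to Samir's descendants per capita at each generation.
At generation 1 (Rashida, Hanan, Jamal, Dalia, Bashir) there are 5 shares of (1)/5 = 1/5 each.
Living: Jamal, Dalia, and Bashir — each takes 1/5.
Deceased: Rashida and Hanan. Their combined 2/5 is pooled and carried to generation 2.
At generation 2 (Fahad, Yasmin, Maysoon, Hamid, Karim, Nabil) there are 6 shares of (2/5)/6 = 1/15 each.
Living: Fahad, Yasmin, Hamid, and Karim — each takes 1/15.
Deceased: Maysoon and Nabil. Their combined 2/15 is pooled and carried to generation 3.
At generation 3 (Khalida, Ghada, Zuhair) there are 3 shares of (2/15)/3 = 2/45 each.
Living: Khalida, Ghada, and Zuhair — each takes 2/45.

Bashir 1/5; Dalia 1/5; Fahad 1/15; Ghada 2/45; Hamid 1/15; Jamal 1/5; Karim 1/15; Khalida 2/45; Yasmin 1/15; Zuhair 2/45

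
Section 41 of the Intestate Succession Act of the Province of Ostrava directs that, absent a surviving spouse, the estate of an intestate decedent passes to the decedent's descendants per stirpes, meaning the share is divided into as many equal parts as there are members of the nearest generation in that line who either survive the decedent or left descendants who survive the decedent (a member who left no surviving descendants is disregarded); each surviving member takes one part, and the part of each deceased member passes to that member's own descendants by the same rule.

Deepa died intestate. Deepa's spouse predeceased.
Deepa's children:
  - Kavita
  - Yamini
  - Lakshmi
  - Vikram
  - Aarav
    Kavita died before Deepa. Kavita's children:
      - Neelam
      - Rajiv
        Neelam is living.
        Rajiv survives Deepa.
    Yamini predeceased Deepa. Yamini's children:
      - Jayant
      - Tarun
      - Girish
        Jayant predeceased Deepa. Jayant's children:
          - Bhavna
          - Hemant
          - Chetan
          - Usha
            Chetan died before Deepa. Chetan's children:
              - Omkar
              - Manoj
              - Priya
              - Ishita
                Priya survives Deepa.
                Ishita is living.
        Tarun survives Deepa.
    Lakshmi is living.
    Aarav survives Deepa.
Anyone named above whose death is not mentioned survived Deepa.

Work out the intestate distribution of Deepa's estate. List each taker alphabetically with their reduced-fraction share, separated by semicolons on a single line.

There is no surviving spouse, so the entire estate passes to Deepa's descendants per stirpes.
The estate is divided into 5 equal shares of 1/5 among Kavita, Yamini, Lakshmi, Vikram, Aarav.
Kavita predeceased; the 1/5 allotted to Kavita's branch passes to Kavita's issue by representation.
The 1/5 is divided into 2 equal shares of 1/10 among Neelam, Rajiv.
Neelam is living and takes 1/10.
Rajiv is living and takes 1/10.
Yamini predeceased; the 1/5 allotted to Yamini's branch passes to Yamini's issue by representation.
The 1/5 is divided into 3 equal shares of 1/15 among Jayant, Tarun, Girish.
Jayant predeceased; the 1/15 allotted to Jayant's branch passes to Jayant's issue by representation.
The 1/15 is divided into 4 equal shares of 1/60 among Bhavna, Hemant, Chetan, Usha.
Bhavna is living and takes 1/60.
Hemant is living and takes 1/60.
Chetan predeceased; the 1/60 allotted to Chetan's branch passes to Chetan's issue by representation.
The 1/60 is divided into 4 equal shares of 1/240 among Omkar, Manoj, Priya, Ishita.
Omkar is living and takes 1/240.
Manoj is living and takes 1/240.
Priya is living and takes 1/240.
Ishita is living and takes 1/240.
Usha is living and takes 1/60.
Tarun is living and takes 1/15.
Girish is living and takes 1/15.
Lakshmi is living and takes 1/5.
Vikram is living and takes 1/5.
Aarav is living and takes 1/5.

Aarav 1/5; Bhavna 1/60; Girish 1/15; Hemant 1/60; Ishita 1/240; Lakshmi 1/5; Manoj 1/240; Neelam 1/10; Omkar 1/240; Priya 1/240; Rajiv 1/10; Tarun 1/15; Usha 1/60; Vikram 1/5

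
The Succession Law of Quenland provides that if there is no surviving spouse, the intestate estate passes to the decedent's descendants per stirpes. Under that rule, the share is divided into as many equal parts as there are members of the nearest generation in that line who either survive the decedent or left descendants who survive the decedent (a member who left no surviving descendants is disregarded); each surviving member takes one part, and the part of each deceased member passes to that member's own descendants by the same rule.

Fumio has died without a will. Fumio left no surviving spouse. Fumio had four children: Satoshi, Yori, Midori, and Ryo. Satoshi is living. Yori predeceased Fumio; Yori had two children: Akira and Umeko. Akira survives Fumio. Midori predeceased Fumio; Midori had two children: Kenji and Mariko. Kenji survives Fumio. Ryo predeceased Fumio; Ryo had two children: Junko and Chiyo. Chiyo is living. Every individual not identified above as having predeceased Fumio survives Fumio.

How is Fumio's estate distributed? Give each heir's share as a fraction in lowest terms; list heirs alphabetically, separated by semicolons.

There is no surviving spouse, so the entire estate passes to Fumio's descendants per stirpes.
The estate is divided into 4 equal shares of 1/4 among Satoshi, Yori, Midori, Ryo.
Satoshi is living and takes 1/4.
Yori predeceased; the 1/4 allotted to Yori's branch passes to Yori's issue by representation.
The 1/4 is divided into 2 equal shares of 1/8 among Akira, Umeko.
Akira is living and takes 1/8.
Umeko is living and takes 1/8.
Midori predeceased; the 1/4 allotted to Midori's branch passes to Midori's issue by representation.
The 1/4 is divided into 2 equal shares of 1/8 among Kenji, Mariko.
Kenji is living and takes 1/8.
Mariko is living and takes 1/8.
Ryo predeceased; the 1/4 allotted to Ryo's branch passes to Ryo's issue by representation.
The 1/4 is divided into 2 equal shares of 1/8 among Junko, Chiyo.
Junko is living and takes 1/8.
Chiyo is living and takes 1/8.

Akira 1/8; Chiyo 1/8; Junko 1/8; Kenji 1/8; Mariko 1/8; Satoshi 1/4; Umeko 1/8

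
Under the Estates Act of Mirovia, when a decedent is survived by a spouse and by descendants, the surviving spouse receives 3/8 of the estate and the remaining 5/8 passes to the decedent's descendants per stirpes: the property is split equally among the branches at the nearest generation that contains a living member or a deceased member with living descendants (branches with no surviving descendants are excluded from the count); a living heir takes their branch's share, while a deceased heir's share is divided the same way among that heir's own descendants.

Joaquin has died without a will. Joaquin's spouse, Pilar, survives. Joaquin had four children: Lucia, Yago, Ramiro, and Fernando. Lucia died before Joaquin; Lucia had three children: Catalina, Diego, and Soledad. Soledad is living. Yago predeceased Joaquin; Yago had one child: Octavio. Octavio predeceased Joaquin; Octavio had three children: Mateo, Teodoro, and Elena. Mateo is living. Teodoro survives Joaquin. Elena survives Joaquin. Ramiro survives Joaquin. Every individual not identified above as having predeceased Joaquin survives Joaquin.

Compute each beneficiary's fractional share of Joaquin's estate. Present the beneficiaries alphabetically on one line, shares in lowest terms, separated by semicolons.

Catalina 5/96; Diego 5/96; Elena 5/96; Fernando 5/32; Mateo 5/96; Pilar 3/8; Ramiro 5/32; Soledad 5/96; Teodoro 5/96

Pilar, as surviving spouse, takes 3/8.
The remaining 5/8 passes to Joaquin's descendants per stirpes.
The 5/8 is divided into 4 equal shares of 5/32 among Lucia, Yago, Ramiro, Fernando.
Lucia predeceased; the 5/32 allotted to Lucia's branch passes to Lucia's issue by representation.
The 5/32 is divided into 3 equal shares of 5/96 among Catalina, Diego, Soledad.
Catalina is living and takes 5/96.
Diego is living and takes 5/96.
Soledad is living and takes 5/96.
Yago predeceased; the 5/32 allotted to Yago's branch passes to Yago's issue by representation.
Octavio's line is the sole branch at this level, so the full 5/32 passes to Octavio's issue by representation.
The 5/32 is divided into 3 equal shares of 5/96 among Mateo, Teodoro, Elena.
Mateo is living and takes 5/96.
Teodoro is living and takes 5/96.
Elena is living and takes 5/96.
Ramiro is living and takes 5/32.
Fernando is living and takes 5/32.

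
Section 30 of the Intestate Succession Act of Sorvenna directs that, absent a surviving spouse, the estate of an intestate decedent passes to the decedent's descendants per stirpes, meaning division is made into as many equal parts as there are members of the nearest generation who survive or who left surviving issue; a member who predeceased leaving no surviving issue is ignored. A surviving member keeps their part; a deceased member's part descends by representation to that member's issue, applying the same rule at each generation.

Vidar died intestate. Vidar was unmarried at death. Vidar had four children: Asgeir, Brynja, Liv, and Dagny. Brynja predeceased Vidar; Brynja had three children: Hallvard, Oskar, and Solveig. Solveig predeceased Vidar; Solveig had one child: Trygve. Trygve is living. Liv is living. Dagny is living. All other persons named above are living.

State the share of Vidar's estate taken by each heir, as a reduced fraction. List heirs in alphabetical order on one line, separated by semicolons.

Asgeir 1/4; Dagny 1/4; Hallvard 1/12; Liv 1/4; Oskar 1/12; Trygve 1/12

There is no surviving spouse, so the entire estate passes to Vidar's descendants per stirpes.
The estate is divided into 4 equal shares of 1/4 among Asgeir, Brynja, Liv, Dagny.
Asgeir is living and takes 1/4.
Brynja predeceased; the 1/4 allotted to Brynja's branch passes to Brynja's issue by representation.
The 1/4 is divided into 3 equal shares of 1/12 among Hallvard, Oskar, Solveig.
Hallvard is living and takes 1/12.
Oskar is living and takes 1/12.
Solveig predeceased; the 1/12 allotted to Solveig's branch passes to Solveig's issue by representation.
Trygve is the sole taker at this level and receives the full 1/12.
Liv is living and takes 1/4.
Dagny is living and takes 1/4.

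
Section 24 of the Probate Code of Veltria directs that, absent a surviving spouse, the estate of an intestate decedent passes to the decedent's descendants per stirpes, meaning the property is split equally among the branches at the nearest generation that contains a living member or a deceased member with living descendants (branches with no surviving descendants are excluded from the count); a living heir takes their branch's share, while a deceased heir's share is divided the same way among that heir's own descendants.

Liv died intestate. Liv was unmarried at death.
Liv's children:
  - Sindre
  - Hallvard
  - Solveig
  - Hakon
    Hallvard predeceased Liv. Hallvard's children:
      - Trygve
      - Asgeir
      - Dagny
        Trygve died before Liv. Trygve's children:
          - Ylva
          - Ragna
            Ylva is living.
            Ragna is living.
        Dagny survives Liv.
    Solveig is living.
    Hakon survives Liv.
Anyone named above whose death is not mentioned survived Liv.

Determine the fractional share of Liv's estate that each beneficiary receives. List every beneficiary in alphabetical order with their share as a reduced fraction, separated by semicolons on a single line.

There is no surviving spouse, so the entire estate passes to Liv's descendants per stirpes.
The estate is divided into 4 equal shares of 1/4 among Sindre, Hallvard, Solveig, Hakon.
Sindre is living and takes 1/4.
Hallvard predeceased; the 1/4 allotted to Hallvard's branch passes to Hallvard's issue by representation.
The 1/4 is divided into 3 equal shares of 1/12 among Trygve, Asgeir, Dagny.
Trygve predeceased; the 1/12 allotted to Trygve's branch passes to Trygve's issue by representation.
The 1/12 is divided into 2 equal shares of 1/24 among Ylva, Ragna.
Ylva is living and takes 1/24.
Ragna is living and takes 1/24.
Asgeir is living and takes 1/12.
Dagny is living and takes 1/12.
Solveig is living and takes 1/4.
Hakon is living and takes 1/4.

Asgeir 1/12; Dagny 1/12; Hakon 1/4; Ragna 1/24; Sindre 1/4; Solveig 1/4; Ylva 1/24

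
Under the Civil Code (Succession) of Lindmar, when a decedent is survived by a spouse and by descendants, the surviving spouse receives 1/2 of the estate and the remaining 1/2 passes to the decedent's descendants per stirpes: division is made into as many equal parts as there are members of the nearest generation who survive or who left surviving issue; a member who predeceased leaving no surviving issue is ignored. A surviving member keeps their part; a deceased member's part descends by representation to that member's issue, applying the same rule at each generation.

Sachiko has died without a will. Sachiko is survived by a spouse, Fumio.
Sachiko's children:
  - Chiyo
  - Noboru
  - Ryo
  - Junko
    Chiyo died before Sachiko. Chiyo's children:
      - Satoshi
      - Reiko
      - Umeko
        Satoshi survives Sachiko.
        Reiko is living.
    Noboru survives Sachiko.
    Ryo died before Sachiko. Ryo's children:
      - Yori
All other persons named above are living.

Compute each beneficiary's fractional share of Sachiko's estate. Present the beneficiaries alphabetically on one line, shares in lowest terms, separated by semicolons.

Fumio, as surviving spouse, takes 1/2.
The remaining 1/2 passes to Sachiko's descendants per stirpes.
The 1/2 is divided into 4 equal shares of 1/8 among Chiyo, Noboru, Ryo, Junko.
Chiyo predeceased; the 1/8 allotted to Chiyo's branch passes to Chiyo's issue by representation.
The 1/8 is divided into 3 equal shares of 1/24 among Satoshi, Reiko, Umeko.
Satoshi is living and takes 1/24.
Reiko is living and takes 1/24.
Umeko is living and takes 1/24.
Noboru is living and takes 1/8.
Ryo predeceased; the 1/8 allotted to Ryo's branch passes to Ryo's issue by representation.
Yori is the sole taker at this level and receives the full 1/8.
Junko is living and takes 1/8.

Fumio 1/2; Junko 1/8; Noboru 1/8; Reiko 1/24; Satoshi 1/24; Umeko 1/24; Yori 1/8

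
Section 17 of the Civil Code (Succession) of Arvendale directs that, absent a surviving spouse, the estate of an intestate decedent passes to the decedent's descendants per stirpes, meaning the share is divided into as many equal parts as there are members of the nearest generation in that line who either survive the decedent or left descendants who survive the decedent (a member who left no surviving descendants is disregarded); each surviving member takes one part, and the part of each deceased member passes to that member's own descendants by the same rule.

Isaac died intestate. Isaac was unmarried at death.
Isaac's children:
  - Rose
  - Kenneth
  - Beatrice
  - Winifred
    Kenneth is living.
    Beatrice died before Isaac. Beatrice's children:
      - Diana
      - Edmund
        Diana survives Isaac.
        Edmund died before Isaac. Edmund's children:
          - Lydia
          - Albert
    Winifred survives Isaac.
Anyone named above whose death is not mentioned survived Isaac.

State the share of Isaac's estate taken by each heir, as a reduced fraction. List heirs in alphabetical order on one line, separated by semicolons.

Albert 1/16; Diana 1/8; Kenneth 1/4; Lydia 1/16; Rose 1/4; Winifred 1/4

There is no surviving spouse, so the entire estate passes to Isaac's descendants per stirpes.
The estate is divided into 4 equal shares of 1/4 among Rose, Kenneth, Beatrice, Winifred.
Rose is living and takes 1/4.
Kenneth is living and takes 1/4.
Beatrice predeceased; the 1/4 allotted to Beatrice's branch passes to Beatrice's issue by representation.
The 1/4 is divided into 2 equal shares of 1/8 among Diana, Edmund.
Diana is living and takes 1/8.
Edmund predeceased; the 1/8 allotted to Edmund's branch passes to Edmund's issue by representation.
The 1/8 is divided into 2 equal shares of 1/16 among Lydia, Albert.
Lydia is living and takes 1/16.
Albert is living and takes 1/16.
Winifred is living and takes 1/4.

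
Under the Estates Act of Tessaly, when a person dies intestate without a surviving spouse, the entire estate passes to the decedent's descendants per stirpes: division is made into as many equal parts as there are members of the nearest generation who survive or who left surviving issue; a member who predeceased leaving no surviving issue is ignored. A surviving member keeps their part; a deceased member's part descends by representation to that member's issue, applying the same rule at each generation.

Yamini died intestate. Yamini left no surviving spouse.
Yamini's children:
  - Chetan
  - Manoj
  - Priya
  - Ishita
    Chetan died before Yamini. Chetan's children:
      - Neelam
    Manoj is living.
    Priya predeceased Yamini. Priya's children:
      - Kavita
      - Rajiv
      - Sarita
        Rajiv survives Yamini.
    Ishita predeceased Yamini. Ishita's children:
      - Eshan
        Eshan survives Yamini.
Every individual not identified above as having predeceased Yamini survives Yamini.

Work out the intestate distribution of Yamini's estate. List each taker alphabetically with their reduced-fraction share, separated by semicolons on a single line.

Eshan 1/4; Kavita 1/12; Manoj 1/4; Neelam 1/4; Rajiv 1/12; Sarita 1/12

There is no surviving spouse, so the entire estate passes to Yamini's descendants per stirpes.
The estate is divided into 4 equal shares of 1/4 among Chetan, Manoj, Priya, Ishita.
Chetan predeceased; the 1/4 allotted to Chetan's branch passes to Chetan's issue by representation.
Neelam is the sole taker at this level and receives the full 1/4.
Manoj is living and takes 1/4.
Priya predeceased; the 1/4 allotted to Priya's branch passes to Priya's issue by representation.
The 1/4 is divided into 3 equal shares of 1/12 among Kavita, Rajiv, Sarita.
Kavita is living and takes 1/12.
Rajiv is living and takes 1/12.
Sarita is living and takes 1/12.
Ishita predeceased; the 1/4 allotted to Ishita's branch passes to Ishita's issue by representation.
Eshan is the sole taker at this level and receives the full 1/4.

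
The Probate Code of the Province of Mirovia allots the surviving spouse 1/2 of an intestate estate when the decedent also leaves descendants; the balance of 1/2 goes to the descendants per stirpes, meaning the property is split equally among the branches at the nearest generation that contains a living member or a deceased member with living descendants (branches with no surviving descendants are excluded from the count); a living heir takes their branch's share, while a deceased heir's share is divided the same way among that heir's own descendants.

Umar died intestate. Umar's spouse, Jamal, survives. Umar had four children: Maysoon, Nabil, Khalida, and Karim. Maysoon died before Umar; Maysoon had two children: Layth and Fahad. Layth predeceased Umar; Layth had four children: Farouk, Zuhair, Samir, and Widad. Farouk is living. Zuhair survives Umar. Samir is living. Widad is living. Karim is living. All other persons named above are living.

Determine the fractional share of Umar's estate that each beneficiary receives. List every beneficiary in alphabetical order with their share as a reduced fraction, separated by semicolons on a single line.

Fahad 1/16; Farouk 1/64; Jamal 1/2; Karim 1/8; Khalida 1/8; Nabil 1/8; Samir 1/64; Widad 1/64; Zuhair 1/64

Jamal, as surviving spouse, takes 1/2.
The remaining 1/2 passes to Umar's descendants per stirpes.
The 1/2 is divided into 4 equal shares of 1/8 among Maysoon, Nabil, Khalida, Karim.
Maysoon predeceased; the 1/8 allotted to Maysoon's branch passes to Maysoon's issue by representation.
The 1/8 is divided into 2 equal shares of 1/16 among Layth, Fahad.
Layth predeceased; the 1/16 allotted to Layth's branch passes to Layth's issue by representation.
The 1/16 is divided into 4 equal shares of 1/64 among Farouk, Zuhair, Samir, Widad.
Farouk is living and takes 1/64.
Zuhair is living and takes 1/64.
Samir is living and takes 1/64.
Widad is living and takes 1/64.
Fahad is living and takes 1/16.
Nabil is living and takes 1/8.
Khalida is living and takes 1/8.
Karim is living and takes 1/8.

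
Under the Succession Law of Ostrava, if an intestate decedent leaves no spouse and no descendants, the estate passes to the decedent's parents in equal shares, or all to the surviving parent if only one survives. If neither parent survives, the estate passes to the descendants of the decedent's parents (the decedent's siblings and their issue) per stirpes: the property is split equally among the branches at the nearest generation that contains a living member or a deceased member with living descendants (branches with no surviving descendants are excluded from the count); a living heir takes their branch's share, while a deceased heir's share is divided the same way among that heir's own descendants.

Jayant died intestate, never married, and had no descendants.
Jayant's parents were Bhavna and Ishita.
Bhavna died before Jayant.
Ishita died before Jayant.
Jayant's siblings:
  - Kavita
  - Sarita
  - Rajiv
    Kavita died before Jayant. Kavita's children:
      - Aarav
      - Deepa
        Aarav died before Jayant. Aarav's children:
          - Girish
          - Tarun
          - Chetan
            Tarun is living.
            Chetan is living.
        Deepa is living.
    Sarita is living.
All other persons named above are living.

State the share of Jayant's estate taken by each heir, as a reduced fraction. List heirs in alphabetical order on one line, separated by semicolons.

Neither parent survives and there are no descendants, so the estate passes to Jayant's siblings and their issue per stirpes.
The estate is divided into 3 equal shares of 1/3 among Kavita, Sarita, Rajiv.
Kavita predeceased; the 1/3 allotted to Kavita's branch passes to Kavita's issue by representation.
The 1/3 is divided into 2 equal shares of 1/6 among Aarav, Deepa.
Aarav predeceased; the 1/6 allotted to Aarav's branch passes to Aarav's issue by representation.
The 1/6 is divided into 3 equal shares of 1/18 among Girish, Tarun, Chetan.
Girish is living and takes 1/18.
Tarun is living and takes 1/18.
Chetan is living and takes 1/18.
Deepa is living and takes 1/6.
Sarita is living and takes 1/3.
Rajiv is living and takes 1/3.

Chetan 1/18; Deepa 1/6; Girish 1/18; Rajiv 1/3; Sarita 1/3; Tarun 1/18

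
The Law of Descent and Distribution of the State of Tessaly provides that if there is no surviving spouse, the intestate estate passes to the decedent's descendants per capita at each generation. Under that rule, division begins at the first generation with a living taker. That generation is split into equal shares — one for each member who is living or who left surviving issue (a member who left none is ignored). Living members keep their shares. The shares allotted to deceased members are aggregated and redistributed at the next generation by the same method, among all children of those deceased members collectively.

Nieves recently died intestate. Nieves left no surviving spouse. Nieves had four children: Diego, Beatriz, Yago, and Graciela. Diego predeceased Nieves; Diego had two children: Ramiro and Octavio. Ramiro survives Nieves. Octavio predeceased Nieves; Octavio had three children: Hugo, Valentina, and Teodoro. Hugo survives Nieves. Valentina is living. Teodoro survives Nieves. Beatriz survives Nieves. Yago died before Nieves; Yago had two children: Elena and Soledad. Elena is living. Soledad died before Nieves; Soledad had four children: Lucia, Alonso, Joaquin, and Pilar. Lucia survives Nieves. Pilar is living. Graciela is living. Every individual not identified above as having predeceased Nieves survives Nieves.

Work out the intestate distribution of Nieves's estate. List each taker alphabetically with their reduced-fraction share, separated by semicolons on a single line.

Alonso 1/28; Beatriz 1/4; Elena 1/8; Graciela 1/4; Hugo 1/28; Joaquin 1/28; Lucia 1/28; Pilar 1/28; Ramiro 1/8; Teodoro 1/28; Valentina 1/28

There is no surviving spouse, so the entire estate passes to Nieves's descendants per capita at each generation.
At generation 1 (Diego, Beatriz, Yago, Graciela) there are 4 shares of (1)/4 = 1/4 each.
Living: Beatriz and Graciela — each takes 1/4.
Deceased: Diego and Yago. Their combined 1/2 is pooled and carried to generation 2.
At generation 2 (Ramiro, Octavio, Elena, Soledad) there are 4 shares of (1/2)/4 = 1/8 each.
Living: Ramiro and Elena — each takes 1/8.
Deceased: Octavio and Soledad. Their combined 1/4 is pooled and carried to generation 3.
At generation 3 (Hugo, Valentina, Teodoro, Lucia, Alonso, Joaquin, Pilar) there are 7 shares of (1/4)/7 = 1/28 each.
Living: Hugo, Valentina, Teodoro, Lucia, Alonso, Joaquin, and Pilar — each takes 1/28.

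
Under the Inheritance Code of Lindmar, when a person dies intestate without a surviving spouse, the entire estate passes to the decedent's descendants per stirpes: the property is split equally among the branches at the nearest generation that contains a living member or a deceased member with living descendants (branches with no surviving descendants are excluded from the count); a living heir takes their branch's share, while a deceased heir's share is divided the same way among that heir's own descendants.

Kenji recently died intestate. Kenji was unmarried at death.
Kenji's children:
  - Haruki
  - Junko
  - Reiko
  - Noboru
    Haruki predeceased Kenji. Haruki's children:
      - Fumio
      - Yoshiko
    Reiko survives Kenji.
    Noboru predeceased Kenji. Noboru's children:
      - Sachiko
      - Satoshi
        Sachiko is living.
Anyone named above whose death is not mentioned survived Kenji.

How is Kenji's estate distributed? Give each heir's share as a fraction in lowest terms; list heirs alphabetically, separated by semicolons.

There is no surviving spouse, so the entire estate passes to Kenji's descendants per stirpes.
The estate is divided into 4 equal shares of 1/4 among Haruki, Junko, Reiko, Noboru.
Haruki predeceased; the 1/4 allotted to Haruki's branch passes to Haruki's issue by representation.
The 1/4 is divided into 2 equal shares of 1/8 among Fumio, Yoshiko.
Fumio is living and takes 1/8.
Yoshiko is living and takes 1/8.
Junko is living and takes 1/4.
Reiko is living and takes 1/4.
Noboru predeceased; the 1/4 allotted to Noboru's branch passes to Noboru's issue by representation.
The 1/4 is divided into 2 equal shares of 1/8 among Sachiko, Satoshi.
Sachiko is living and takes 1/8.
Satoshi is living and takes 1/8.

Fumio 1/8; Junko 1/4; Reiko 1/4; Sachiko 1/8; Satoshi 1/8; Yoshiko 1/8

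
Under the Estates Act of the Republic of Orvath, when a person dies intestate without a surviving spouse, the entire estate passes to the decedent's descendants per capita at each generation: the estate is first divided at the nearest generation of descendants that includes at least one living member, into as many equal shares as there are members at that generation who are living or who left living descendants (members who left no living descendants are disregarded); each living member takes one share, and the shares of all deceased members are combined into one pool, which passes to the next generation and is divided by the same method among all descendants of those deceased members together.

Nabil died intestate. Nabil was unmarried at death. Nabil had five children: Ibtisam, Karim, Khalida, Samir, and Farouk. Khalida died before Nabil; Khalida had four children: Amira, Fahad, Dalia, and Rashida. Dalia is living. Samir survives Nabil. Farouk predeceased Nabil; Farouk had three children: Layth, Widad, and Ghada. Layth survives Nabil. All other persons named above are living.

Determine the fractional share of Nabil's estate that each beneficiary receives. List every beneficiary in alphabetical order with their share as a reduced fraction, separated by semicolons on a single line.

There is no surviving spouse, so the entire estate passes to Nabil's descendants per capita at each generation.
At generation 1 (Ibtisam, Karim, Khalida, Samir, Farouk) there are 5 shares of (1)/5 = 1/5 each.
Living: Ibtisam, Karim, and Samir — each takes 1/5.
Deceased: Khalida and Farouk. Their combined 2/5 is pooled and carried to generation 2.
At generation 2 (Amira, Fahad, Dalia, Rashida, Layth, Widad, Ghada) there are 7 shares of (2/5)/7 = 2/35 each.
Living: Amira, Fahad, Dalia, Rashida, Layth, Widad, and Ghada — each takes 2/35.

Amira 2/35; Dalia 2/35; Fahad 2/35; Ghada 2/35; Ibtisam 1/5; Karim 1/5; Layth 2/35; Rashida 2/35; Samir 1/5; Widad 2/35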